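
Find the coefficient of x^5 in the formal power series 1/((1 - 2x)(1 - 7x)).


By partial fractions or Cauchy convolution:
The coefficient equals sum_{k=0}^{5} 2^k * 7^(5-k).
= 23517

23517


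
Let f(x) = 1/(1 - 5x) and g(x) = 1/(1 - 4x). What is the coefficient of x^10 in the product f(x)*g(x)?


The coefficient of x^n in f*g is the Cauchy product: sum_{k=0}^{n} a^k * b^(n-k).
With a=5, b=4, n=10:
sum_{k=0}^{10} 5^k * 4^(10-k)
= 44633821

44633821


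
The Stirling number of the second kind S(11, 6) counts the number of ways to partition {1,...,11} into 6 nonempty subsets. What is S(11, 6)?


Using the explicit formula S(n,k) = (1/k!) sum_{j=0}^{k} (-1)^(k-j) C(k,j) j^n:
S(11, 6) = 179487
Equivalently, S(n,k) is n! times the coefficient of x^n in the EGF (e^x - 1)^k / k!.

179487


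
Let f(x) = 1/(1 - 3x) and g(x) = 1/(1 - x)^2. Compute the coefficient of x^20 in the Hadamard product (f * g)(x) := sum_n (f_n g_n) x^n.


f has coefficients f_k = 3^k. For g = 1/(1 - x)^2 the coefficient is g_k = C(k + 1, 1) = k + 1. The Hadamard coefficient is (f * g)_k = 3^k * (k + 1).
For k = 20: 3^20 * 21 = 3486784401 * 21 = 73222472421.

73222472421


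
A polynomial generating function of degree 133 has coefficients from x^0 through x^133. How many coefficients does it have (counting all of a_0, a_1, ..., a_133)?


A polynomial of degree 133 takes the form a_0 + a_1 x + ... + a_133 x^133.
The number of coefficients is 133 + 1 = 134.

134


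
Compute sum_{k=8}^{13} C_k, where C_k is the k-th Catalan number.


C_8 through C_13: 1430, 4862, 16796, 58786, 208012, 742900
Sum = 1430 + 4862 + 16796 + 58786 + 208012 + 742900
= 1032786

1032786


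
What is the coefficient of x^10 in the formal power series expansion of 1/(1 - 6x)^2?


The general identity 1/(1 - c x)^r = sum_{k>=0} c^k C(k + r - 1, r - 1) x^k follows by substituting y = c x into 1/(1 - y)^r = sum_{k>=0} C(k + r - 1, r - 1) y^k.
For c = 6, r = 2, k = 10:
6^10 * C(11, 1) = 60466176 * 11 = 665127936.

665127936


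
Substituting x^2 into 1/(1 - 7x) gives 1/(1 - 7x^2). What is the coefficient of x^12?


The coefficient of x^(2m) in 1/(1 - 7x^2) is 7^m.
With n = 12 = 2*6, the coefficient is 7^6 = 117649.

117649


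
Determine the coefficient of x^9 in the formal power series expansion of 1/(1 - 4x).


The geometric series identity gives 1/(1 - c x) = sum_{k>=0} c^k x^k, so the coefficient of x^k is c^k.
Here c = 4 and k = 9.
Computing: 4^9 = 262144

262144


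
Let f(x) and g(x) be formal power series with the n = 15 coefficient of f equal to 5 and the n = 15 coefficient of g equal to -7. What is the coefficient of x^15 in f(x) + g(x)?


Addition of formal power series is termwise.
The coefficient of x^15 in f + g = 5 + -7
= -2

-2


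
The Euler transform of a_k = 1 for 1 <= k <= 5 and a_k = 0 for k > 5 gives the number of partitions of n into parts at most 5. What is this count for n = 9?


Partitions of 9 into parts at most 5:
Using generating function (1-x)^(-1)(1-x^2)^(-1)...(1-x^5)^(-1),
the coefficient of x^9 = 23

23


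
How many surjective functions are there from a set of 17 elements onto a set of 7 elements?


By inclusion-exclusion on which target elements are missed, the number of surjections from an n-set onto a k-set is
surj(n, k) = sum_{j=0}^{k} (-1)^j C(k, j) (k - j)^n.
Equivalently surj(n, k) = k! * S(n, k), where S(n, k) is the Stirling number of the second kind.
For n = 17, k = 7:
S(17, 7) = 25708104786, so
surj = 7! * 25708104786 = 5040 * 25708104786 = 129568848121440.

129568848121440


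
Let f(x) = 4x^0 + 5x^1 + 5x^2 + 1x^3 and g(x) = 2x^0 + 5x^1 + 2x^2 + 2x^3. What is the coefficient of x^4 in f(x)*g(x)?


Cauchy product at x^4:
5*2 + 5*2 + 1*5
= 25

25


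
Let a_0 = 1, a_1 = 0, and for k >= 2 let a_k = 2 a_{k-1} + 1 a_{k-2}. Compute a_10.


Iterating the recurrence forward:
a_0 = 1
a_1 = 0
a_2 = 2*0 + 1*1 = 1
a_3 = 2*1 + 1*0 = 2
a_4 = 2*2 + 1*1 = 5
a_5 = 2*5 + 1*2 = 12
a_6 = 2*12 + 1*5 = 29
a_7 = 2*29 + 1*12 = 70
a_8 = 2*70 + 1*29 = 169
a_9 = 2*169 + 1*70 = 408
a_10 = 2*408 + 1*169 = 985
So a_10 = 985.

985


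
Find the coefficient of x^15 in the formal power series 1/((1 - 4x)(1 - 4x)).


By partial fractions or Cauchy convolution:
The coefficient equals sum_{k=0}^{15} 4^k * 4^(15-k).
= 17179869184

17179869184


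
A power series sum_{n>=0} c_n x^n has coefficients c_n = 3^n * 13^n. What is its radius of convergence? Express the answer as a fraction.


By the root test (Cauchy-Hadamard), the radius is R = 1 / limsup_n |c_n|^(1/n).
Here |c_n|^(1/n) = (3^n * 13^n)^(1/n) = 3 * 13 = 39 for all n.
So R = 1/39 = 1/39.

1/39


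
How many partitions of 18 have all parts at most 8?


Using the generating function (1-x)^(-1)(1-x^2)^(-1)...(1-x^8)^(-1),
the coefficient of x^18 counts these restricted partitions.
Result = 288

288


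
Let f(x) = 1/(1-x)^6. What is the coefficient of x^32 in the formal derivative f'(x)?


Differentiate: d/dx [ 1/(1-x)^r ] = r / (1-x)^(r+1).
Here r = 6, so f'(x) = 6 / (1-x)^7.
The expansion of 1/(1-x)^(r+1) has coefficient of x^n equal to C(n+r, r).
So the coefficient of x^32 in f'(x) is
6 * C(38, 6) = 6 * 2760681 = 16564086

16564086


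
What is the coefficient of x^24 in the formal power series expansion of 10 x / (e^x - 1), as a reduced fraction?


The exponential generating function for Bernoulli numbers is
x / (e^x - 1) = sum_{k>=0} B_k x^k / k!.
So the coefficient of x^24 in 10 x / (e^x - 1) is 10 B_24 / 24!.
Computing: B_24 = -236364091/2730, 24! = 620448401733239439360000, giving
10 * -236364091/2730 / 620448401733239439360000 = -236364091/169382413673174366945280000.

-236364091/169382413673174366945280000


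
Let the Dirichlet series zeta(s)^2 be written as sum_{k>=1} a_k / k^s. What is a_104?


The Dirichlet convolution of the constant function 1 with itself gives (1 * 1)(k) = sum_{d | k} 1 = d(k), the number of positive divisors of k.
Since zeta(s) = sum_{k>=1} 1/k^s, we have zeta(s)^2 = sum_{k>=1} d(k)/k^s, so a_k = d(k).
For k = 104: the divisors are 1, 2, 4, 8, 13, 26, 52, 104.
Count = 8.

8


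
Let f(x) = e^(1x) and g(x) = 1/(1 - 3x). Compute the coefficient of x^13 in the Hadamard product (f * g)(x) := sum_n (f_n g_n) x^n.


Expanding: f_k = 1^k/k! (from e^(1x)) and g_k = 3^k (from 1/(1 - 3x)). So the Hadamard coefficient (f * g)_k = 1^k 3^k / k! = (3)^k / k!.
For k = 13: 3^13/13! = 1594323/6227020800 = 6561/25625600.

6561/25625600


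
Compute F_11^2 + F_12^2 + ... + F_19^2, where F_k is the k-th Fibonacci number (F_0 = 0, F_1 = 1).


There is a standard identity sum_{k=0}^{N} F_k^2 = F_N * F_{N+1} (proved inductively from the telescoping relation F_k^2 = F_k F_{k+1} - F_{k-1} F_k). Then
sum_{k=11}^{19} F_k^2 = F_19 F_20 - F_10 F_11.
Computing: F_19 = 4181, F_20 = 6765, F_10 = 55, F_11 = 89.
Sum = 4181 * 6765 - 55 * 89 = 28279570.

28279570


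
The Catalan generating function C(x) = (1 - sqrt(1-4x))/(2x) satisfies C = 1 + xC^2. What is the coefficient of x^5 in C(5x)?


Substituting x -> 5x scales the n-th coefficient by 5^n, so [x^5] C(5x) = 5^5 * C_5.
C_5 = C(2*5, 5)/(6) = 252/6 = 42.
So 5^5 * 42 = 3125 * 42 = 131250.

131250


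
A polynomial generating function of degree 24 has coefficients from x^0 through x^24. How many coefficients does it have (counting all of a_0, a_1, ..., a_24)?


A polynomial of degree 24 takes the form a_0 + a_1 x + ... + a_24 x^24.
The number of coefficients is 24 + 1 = 25.

25


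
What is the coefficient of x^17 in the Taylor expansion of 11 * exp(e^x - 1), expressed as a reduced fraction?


exp(e^x - 1) = sum_{k>=0} Bell_k x^k / k!, where Bell_k is the k-th Bell number.
So the coefficient of x^17 is 11 * Bell_17 / 17!.
Computing: Bell_17 = 82864869804 and 17! = 355687428096000, giving
11 * 82864869804/355687428096000 = 255755771/99800064000.

255755771/99800064000


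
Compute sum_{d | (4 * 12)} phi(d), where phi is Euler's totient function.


First, 4 * 12 = 48. One classical identity is sum_{d | n} phi(d) = n (each k in [1, n] has a unique gcd with n, and among the k's with gcd(k, n) = n/d there are phi(d) of them). So the sum equals 48. We also verify directly:
Divisors of 48: 1, 2, 3, 4, 6, 8, 12, 16, 24, 48.
phi values: 1, 1, 2, 2, 2, 4, 4, 8, 8, 16.
Sum = 48.

48


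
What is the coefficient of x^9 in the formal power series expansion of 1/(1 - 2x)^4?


The general identity 1/(1 - c x)^r = sum_{k>=0} c^k C(k + r - 1, r - 1) x^k follows by substituting y = c x into 1/(1 - y)^r = sum_{k>=0} C(k + r - 1, r - 1) y^k.
For c = 2, r = 4, k = 9:
2^9 * C(12, 3) = 512 * 220 = 112640.

112640


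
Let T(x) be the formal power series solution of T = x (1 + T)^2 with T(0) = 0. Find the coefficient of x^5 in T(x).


Apply the Lagrange inversion formula: if T = x * phi(T) with phi(t) = (1 + t)^2, then [x^n] T = (1/n) [t^(n-1)] phi(t)^n = (1/n) [t^(n-1)] (1 + t)^(2n) = (1/n) C(2n, n-1).
Using the identity C(2n, n-1) = C(2n, n) * n / (n+1), the unscaled factor equals C(2n, n) / (n+1) = C_n, the n-th Catalan number.
For n = 5: C_5 = C(10, 5) / 6 = 252/6 = 42 = 42.

42


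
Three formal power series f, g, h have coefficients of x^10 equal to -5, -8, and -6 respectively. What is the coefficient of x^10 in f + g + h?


Series addition is componentwise:
-5 + -8 + -6
= -19

-19


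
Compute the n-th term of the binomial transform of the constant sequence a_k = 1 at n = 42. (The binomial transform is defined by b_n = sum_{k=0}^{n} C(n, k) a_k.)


With a_k = 1 for all k, b_n = sum_{k=0}^{n} C(n, k) = 2^n by the binomial theorem.
For n = 42: 2^42 = 4398046511104.

4398046511104


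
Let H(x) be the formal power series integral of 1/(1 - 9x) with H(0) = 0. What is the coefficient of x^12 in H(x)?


1/(1 - 9x) = sum_{k>=0} 9^k x^k. Integrating termwise with H(0) = 0:
H(x) = sum_{k>=0} 9^k x^(k+1) / (k+1) = sum_{m>=1} 9^(m-1) x^m / m.
For m = 12: 9^11/12 = 31381059609/12 = 10460353203/4.

10460353203/4


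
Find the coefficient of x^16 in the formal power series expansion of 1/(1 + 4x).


Write 1/(1 + c x) = 1/(1 - (-c) x) and apply the geometric-series identity
1/(1 - y) = sum_{k>=0} y^k to get 1/(1 + c x) = sum_{k>=0} (-c)^k x^k.
So the coefficient of x^k is (-c)^k = (-1)^k * c^k.
Here c = 4 and k = 16:
(-4)^16 = 1 * 4294967296 = 4294967296

4294967296


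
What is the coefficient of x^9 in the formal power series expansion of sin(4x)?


The Maclaurin series is sin(t) = sum_{k>=0} (-1)^k t^(2k+1) / (2k+1)!, so substituting t = 4x, only odd powers of x are nonzero, with coefficient of x^(2k+1) equal to (-1)^k 4^(2k+1) / (2k+1)!.
Write 9 = 2*4 + 1, giving the coefficient (-1)^4 * 4^9 / 9! = 262144/362880 = 2048/2835.

2048/2835


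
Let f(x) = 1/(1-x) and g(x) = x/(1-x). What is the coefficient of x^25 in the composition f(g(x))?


First simplify the composition: f(g(x)) = 1/(1 - x/(1-x)) = (1-x)/((1-x) - x) = (1-x)/(1-2x).
Now extract the coefficient. Write (1-x)/(1-2x) = 1/(1-2x) - x/(1-2x).
The coefficient of x^n in 1/(1-2x) is 2^n, and in x/(1-2x) is 2^(n-1) (for n >= 1).
So the coefficient of x^25 is 2^25 - 2^24 = 33554432 - 16777216 = 16777216.

16777216


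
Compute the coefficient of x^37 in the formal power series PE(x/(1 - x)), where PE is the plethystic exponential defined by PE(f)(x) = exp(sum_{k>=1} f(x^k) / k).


For f(x) = x/(1 - x) we have
sum_{k>=1} f(x^k) / k = sum_{k>=1} (1/k) * x^k / (1 - x^k) = sum_{k, m >= 1} x^(k m) / k,
which after exponentiating simplifies to
PE(x/(1 - x)) = prod_{k>=1} 1 / (1 - x^k).
This is the generating function for the partition function p(n), so the coefficient of x^37 is p(37).
Computing p(37) by dynamic programming over parts 1, 2, ..., 37: p(37) = 21637.

21637


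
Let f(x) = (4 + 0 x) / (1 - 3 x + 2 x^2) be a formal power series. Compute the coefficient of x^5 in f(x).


Write f(x) = sum_{k>=0} a_k x^k. Multiplying both sides by 1 - 3 x + 2 x^2 gives
(1 - 3 x + 2 x^2) sum_{k>=0} a_k x^k = 4 + 0 x.
Matching coefficients:
 x^0: a_0 = 4
 x^1: a_1 - 3 a_0 = 0  =>  a_1 = 3*4 + 0 = 12
 x^k (k >= 2): a_k = 3 a_{k-1} - 2 a_{k-2}.
Iterating: a_2 = 28, a_3 = 60, a_4 = 124, a_5 = 252.
So the coefficient of x^5 is 252.

252


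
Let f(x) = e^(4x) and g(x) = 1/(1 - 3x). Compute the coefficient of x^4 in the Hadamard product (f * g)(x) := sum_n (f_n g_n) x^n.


Expanding: f_k = 4^k/k! (from e^(4x)) and g_k = 3^k (from 1/(1 - 3x)). So the Hadamard coefficient (f * g)_k = 4^k 3^k / k! = (12)^k / k!.
For k = 4: 12^4/4! = 20736/24 = 864.

864


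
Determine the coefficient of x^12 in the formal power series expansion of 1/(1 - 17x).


The geometric series identity gives 1/(1 - c x) = sum_{k>=0} c^k x^k, so the coefficient of x^k is c^k.
Here c = 17 and k = 12.
Computing: 17^12 = 582622237229761

582622237229761


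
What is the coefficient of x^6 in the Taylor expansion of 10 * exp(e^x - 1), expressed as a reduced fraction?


exp(e^x - 1) = sum_{k>=0} Bell_k x^k / k!, where Bell_k is the k-th Bell number.
So the coefficient of x^6 is 10 * Bell_6 / 6!.
Computing: Bell_6 = 203 and 6! = 720, giving
10 * 203/720 = 203/72.

203/72


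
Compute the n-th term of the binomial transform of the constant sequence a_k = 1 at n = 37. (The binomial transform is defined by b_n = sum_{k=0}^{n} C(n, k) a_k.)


With a_k = 1 for all k, b_n = sum_{k=0}^{n} C(n, k) = 2^n by the binomial theorem.
For n = 37: 2^37 = 137438953472.

137438953472


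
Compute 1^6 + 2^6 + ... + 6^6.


This power sum has a closed form given by Faulhaber's formula
sum_{k=1}^{m} k^p = (1 / (p + 1)) * sum_{j=0}^{p} C(p + 1, j) B_j m^(p + 1 - j),
but for small m direct computation is fastest:
1 + 64 + 729 + 4096 + 15625 + 46656 = 67171.

67171


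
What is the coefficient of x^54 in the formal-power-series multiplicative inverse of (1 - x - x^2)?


Let the inverse be f(x) = sum_{k>=0} a_k x^k. From f(x) * (1 - x - x^2) = 1 and matching coefficients:
 x^0: a_0 = 1.
 x^1: a_1 - a_0 = 0, so a_1 = 1.
 x^k (k >= 2): a_k - a_{k-1} - a_{k-2} = 0, i.e. a_k = a_{k-1} + a_{k-2}.
This is the Fibonacci-type recurrence shifted so that a_0 = a_1 = 1.
Iterating: a_0=1, a_1=1, a_2=2, a_3=3, a_4=5, a_5=8, a_6=13, a_7=21, a_8=34, a_9=55, ...
a_54 = 139583862445.

139583862445


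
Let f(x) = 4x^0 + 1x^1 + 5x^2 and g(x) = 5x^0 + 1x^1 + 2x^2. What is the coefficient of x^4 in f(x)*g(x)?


Cauchy product at x^4:
5*2
= 10

10


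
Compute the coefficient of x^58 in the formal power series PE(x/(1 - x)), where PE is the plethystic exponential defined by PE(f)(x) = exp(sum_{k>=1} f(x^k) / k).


For f(x) = x/(1 - x) we have
sum_{k>=1} f(x^k) / k = sum_{k>=1} (1/k) * x^k / (1 - x^k) = sum_{k, m >= 1} x^(k m) / k,
which after exponentiating simplifies to
PE(x/(1 - x)) = prod_{k>=1} 1 / (1 - x^k).
This is the generating function for the partition function p(n), so the coefficient of x^58 is p(58).
Computing p(58) by dynamic programming over parts 1, 2, ..., 58: p(58) = 715220.

715220


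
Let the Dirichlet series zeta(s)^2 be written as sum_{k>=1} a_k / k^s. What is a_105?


The Dirichlet convolution of the constant function 1 with itself gives (1 * 1)(k) = sum_{d | k} 1 = d(k), the number of positive divisors of k.
Since zeta(s) = sum_{k>=1} 1/k^s, we have zeta(s)^2 = sum_{k>=1} d(k)/k^s, so a_k = d(k).
For k = 105: the divisors are 1, 3, 5, 7, 15, 21, 35, 105.
Count = 8.

8


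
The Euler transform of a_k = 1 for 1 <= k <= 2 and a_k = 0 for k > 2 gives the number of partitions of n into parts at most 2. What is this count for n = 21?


Partitions of 21 into parts at most 2:
Using generating function (1-x)^(-1)(1-x^2)^(-1),
the coefficient of x^21 = 11

11


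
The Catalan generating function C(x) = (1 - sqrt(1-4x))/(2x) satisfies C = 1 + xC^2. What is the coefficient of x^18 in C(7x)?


Substituting x -> 7x scales the n-th coefficient by 7^n, so [x^18] C(7x) = 7^18 * C_18.
C_18 = C(2*18, 18)/(19) = 9075135300/19 = 477638700.
So 7^18 * 477638700 = 1628413597910449 * 477638700 = 777793353968269576776300.

777793353968269576776300


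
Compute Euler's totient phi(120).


phi(n) counts integers in [1, n] coprime to n. Using the multiplicative formula phi(n) = n * prod_{p | n} (1 - 1/p):
120 = 2^3 * 3 * 5, so
phi(120) = 120 * (1 - 1/2) * (1 - 1/3) * (1 - 1/5) = 32.

32


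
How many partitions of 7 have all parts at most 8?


Using the generating function (1-x)^(-1)(1-x^2)^(-1)...(1-x^8)^(-1),
the coefficient of x^7 counts these restricted partitions.
Result = 15

15


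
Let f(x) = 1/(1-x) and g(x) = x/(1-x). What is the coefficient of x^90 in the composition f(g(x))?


First simplify the composition: f(g(x)) = 1/(1 - x/(1-x)) = (1-x)/((1-x) - x) = (1-x)/(1-2x).
Now extract the coefficient. Write (1-x)/(1-2x) = 1/(1-2x) - x/(1-2x).
The coefficient of x^n in 1/(1-2x) is 2^n, and in x/(1-2x) is 2^(n-1) (for n >= 1).
So the coefficient of x^90 is 2^90 - 2^89 = 1237940039285380274899124224 - 618970019642690137449562112 = 618970019642690137449562112.

618970019642690137449562112


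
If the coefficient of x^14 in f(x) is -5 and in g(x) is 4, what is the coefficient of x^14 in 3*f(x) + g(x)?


Scalar multiplication scales coefficients: 3 * -5 = -15.
Then add the g coefficient: -15 + 4
= -11

-11


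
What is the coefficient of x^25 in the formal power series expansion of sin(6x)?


The Maclaurin series is sin(t) = sum_{k>=0} (-1)^k t^(2k+1) / (2k+1)!, so substituting t = 6x, only odd powers of x are nonzero, with coefficient of x^(2k+1) equal to (-1)^k 6^(2k+1) / (2k+1)!.
Write 25 = 2*12 + 1, giving the coefficient (-1)^12 * 6^25 / 25! = 28430288029929701376/15511210043330985984000000 = 114791256/62628675484375.

114791256/62628675484375


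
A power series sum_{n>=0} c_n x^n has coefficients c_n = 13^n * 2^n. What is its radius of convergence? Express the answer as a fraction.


By the root test (Cauchy-Hadamard), the radius is R = 1 / limsup_n |c_n|^(1/n).
Here |c_n|^(1/n) = (13^n * 2^n)^(1/n) = 13 * 2 = 26 for all n.
So R = 1/26 = 1/26.

1/26


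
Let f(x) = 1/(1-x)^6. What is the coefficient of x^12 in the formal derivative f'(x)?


Differentiate: d/dx [ 1/(1-x)^r ] = r / (1-x)^(r+1).
Here r = 6, so f'(x) = 6 / (1-x)^7.
The expansion of 1/(1-x)^(r+1) has coefficient of x^n equal to C(n+r, r).
So the coefficient of x^12 in f'(x) is
6 * C(18, 6) = 6 * 18564 = 111384

111384


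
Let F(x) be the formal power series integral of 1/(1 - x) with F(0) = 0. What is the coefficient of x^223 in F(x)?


1/(1 - x) = sum_{k>=0} x^k. Integrating termwise and using F(0) = 0 gives
F(x) = sum_{k>=0} x^(k+1) / (k+1) = sum_{m>=1} x^m / m = -ln(1 - x).
So the coefficient of x^223 is 1/223 = 1/223.

1/223


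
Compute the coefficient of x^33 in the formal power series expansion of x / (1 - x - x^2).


Let f(x) = sum_{k>=0} a_k x^k. Multiplying f(x) * (1 - x - x^2) = x and matching coefficients gives a_0 = 0, a_1 = 1, and a_k = a_{k-1} + a_{k-2} for k >= 2. These are the Fibonacci numbers F_k.
Iterating from F_0 = 0, F_1 = 1:
F_0=0, F_1=1, F_2=1, F_3=2, F_4=3, F_5=5, F_6=8, F_7=13, F_8=21, F_9=34, ...
F_33 = 3524578.

3524578


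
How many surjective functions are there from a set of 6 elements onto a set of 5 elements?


By inclusion-exclusion on which target elements are missed, the number of surjections from an n-set onto a k-set is
surj(n, k) = sum_{j=0}^{k} (-1)^j C(k, j) (k - j)^n.
Equivalently surj(n, k) = k! * S(n, k), where S(n, k) is the Stirling number of the second kind.
For n = 6, k = 5:
S(6, 5) = 15, so
surj = 5! * 15 = 120 * 15 = 1800.

1800


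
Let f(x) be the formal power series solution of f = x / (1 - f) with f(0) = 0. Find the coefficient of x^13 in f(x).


Apply Lagrange inversion: f = x * phi(f) with phi(t) = 1/(1 - t), so
[x^n] f = (1/n) [t^(n-1)] phi(t)^n = (1/n) [t^(n-1)] (1 - t)^(-n) = (1/n) C(2n - 2, n - 1) = C_{n-1}.
For n = 13: C_12 = C(24, 12) / 13 = 2704156/13 = 208012 = 208012.

208012


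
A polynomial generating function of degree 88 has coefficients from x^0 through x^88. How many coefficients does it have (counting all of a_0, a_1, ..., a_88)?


A polynomial of degree 88 takes the form a_0 + a_1 x + ... + a_88 x^88.
The number of coefficients is 88 + 1 = 89.

89


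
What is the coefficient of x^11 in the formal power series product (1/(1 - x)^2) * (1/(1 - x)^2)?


Combine the factors: (1/(1 - x)^2) * (1/(1 - x)^2) = 1/(1 - x)^4.
Then use 1/(1 - x)^r = sum_{k>=0} C(k + r - 1, r - 1) x^k with r = 4 and k = 11:
C(14, 3) = 364.

364


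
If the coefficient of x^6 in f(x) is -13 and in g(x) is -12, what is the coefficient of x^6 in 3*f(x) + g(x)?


Scalar multiplication scales coefficients: 3 * -13 = -39.
Then add the g coefficient: -39 + -12
= -51

-51


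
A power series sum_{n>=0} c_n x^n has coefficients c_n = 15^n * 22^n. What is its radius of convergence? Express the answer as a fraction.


By the root test (Cauchy-Hadamard), the radius is R = 1 / limsup_n |c_n|^(1/n).
Here |c_n|^(1/n) = (15^n * 22^n)^(1/n) = 15 * 22 = 330 for all n.
So R = 1/330 = 1/330.

1/330


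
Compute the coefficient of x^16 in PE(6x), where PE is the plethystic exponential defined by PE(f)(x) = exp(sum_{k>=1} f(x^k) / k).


With f(x) = 6x, the exponent is sum_{k>=1} 6 x^k / k = 6 * (-ln(1 - x)). Exponentiating:
PE(6x) = exp(-6 ln(1 - x)) = 1/(1 - x)^6.
By the negative binomial expansion, [x^n] 1/(1 - x)^6 = C(n + 5, 5).
For n = 16: C(21, 5) = 20349.

20349


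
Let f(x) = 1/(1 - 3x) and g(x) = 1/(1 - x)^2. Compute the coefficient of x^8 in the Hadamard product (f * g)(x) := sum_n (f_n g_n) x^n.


f has coefficients f_k = 3^k. For g = 1/(1 - x)^2 the coefficient is g_k = C(k + 1, 1) = k + 1. The Hadamard coefficient is (f * g)_k = 3^k * (k + 1).
For k = 8: 3^8 * 9 = 6561 * 9 = 59049.

59049


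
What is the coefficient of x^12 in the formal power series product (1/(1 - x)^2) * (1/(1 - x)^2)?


Combine the factors: (1/(1 - x)^2) * (1/(1 - x)^2) = 1/(1 - x)^4.
Then use 1/(1 - x)^r = sum_{k>=0} C(k + r - 1, r - 1) x^k with r = 4 and k = 12:
C(15, 3) = 455.

455


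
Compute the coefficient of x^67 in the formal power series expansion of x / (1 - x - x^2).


Let f(x) = sum_{k>=0} a_k x^k. Multiplying f(x) * (1 - x - x^2) = x and matching coefficients gives a_0 = 0, a_1 = 1, and a_k = a_{k-1} + a_{k-2} for k >= 2. These are the Fibonacci numbers F_k.
Iterating from F_0 = 0, F_1 = 1:
F_0=0, F_1=1, F_2=1, F_3=2, F_4=3, F_5=5, F_6=8, F_7=13, F_8=21, F_9=34, ...
F_67 = 44945570212853.

44945570212853


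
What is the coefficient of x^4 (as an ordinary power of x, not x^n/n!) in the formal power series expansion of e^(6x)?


The exponential series is e^y = sum_{k>=0} y^k / k!. Substituting y = 6x gives
e^(6x) = sum_{k>=0} 6^k x^k / k!.
So the coefficient of x^n is a^n/n! with a = 6, n = 4:
6^4 / 4! = 1296/24 = 54

54


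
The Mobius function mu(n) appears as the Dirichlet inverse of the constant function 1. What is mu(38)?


38 = 2 * 19 (all distinct primes).
mu(38) = (-1)^2 = 1

1


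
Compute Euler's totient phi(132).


phi(n) counts integers in [1, n] coprime to n. Using the multiplicative formula phi(n) = n * prod_{p | n} (1 - 1/p):
132 = 2^2 * 3 * 11, so
phi(132) = 132 * (1 - 1/2) * (1 - 1/3) * (1 - 1/11) = 40.

40


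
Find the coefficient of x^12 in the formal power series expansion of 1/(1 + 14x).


Write 1/(1 + c x) = 1/(1 - (-c) x) and apply the geometric-series identity
1/(1 - y) = sum_{k>=0} y^k to get 1/(1 + c x) = sum_{k>=0} (-c)^k x^k.
So the coefficient of x^k is (-c)^k = (-1)^k * c^k.
Here c = 14 and k = 12:
(-14)^12 = 1 * 56693912375296 = 56693912375296

56693912375296


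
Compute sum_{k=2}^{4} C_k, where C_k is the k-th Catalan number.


C_2 through C_4: 2, 5, 14
Sum = 2 + 5 + 14
= 21

21


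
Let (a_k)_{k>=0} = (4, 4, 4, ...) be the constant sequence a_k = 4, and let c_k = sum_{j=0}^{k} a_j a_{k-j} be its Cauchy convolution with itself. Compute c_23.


Since a_j = 4 for all j >= 0, the convolution sum becomes
c_k = sum_{j=0}^{k} 4 * 4 = 16 * (k + 1).
Equivalently, the generating function of (a_k) is 4/(1 - x) and its square is 16/(1 - x)^2 = sum_{k>=0} 16(k + 1) x^k.
For k = 23: 16 * 24 = 384.

384


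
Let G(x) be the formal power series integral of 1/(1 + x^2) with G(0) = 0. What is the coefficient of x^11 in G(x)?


1/(1 + x^2) = sum_{j>=0} (-1)^j x^(2j). Integrating termwise with G(0) = 0:
G(x) = sum_{j>=0} (-1)^j x^(2j+1) / (2j+1) = arctan(x).
Only odd powers are nonzero. For x^11 write 11 = 2*5 + 1, giving
(-1)^5 / 11 = -1/11 = -1/11.

-1/11


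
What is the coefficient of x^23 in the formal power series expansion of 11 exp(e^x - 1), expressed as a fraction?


exp(e^x - 1) is the exponential generating function for the Bell numbers Bell_k: exp(e^x - 1) = sum_{k>=0} Bell_k x^k / k!.
So the coefficient of x^23 in 11 exp(e^x - 1) is 11 Bell_23 / 23!.
Computing: Bell_23 = 44152005855084346 and 23! = 25852016738884976640000, giving
11 * 44152005855084346/25852016738884976640000 = 22076002927542173/1175091669949317120000.

22076002927542173/1175091669949317120000


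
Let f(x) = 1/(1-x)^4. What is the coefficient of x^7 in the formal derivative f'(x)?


Differentiate: d/dx [ 1/(1-x)^r ] = r / (1-x)^(r+1).
Here r = 4, so f'(x) = 4 / (1-x)^5.
The expansion of 1/(1-x)^(r+1) has coefficient of x^n equal to C(n+r, r).
So the coefficient of x^7 in f'(x) is
4 * C(11, 4) = 4 * 330 = 1320

1320


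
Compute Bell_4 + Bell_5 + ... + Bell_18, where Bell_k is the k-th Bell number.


Recall Bell_k counts set partitions of a k-set (with Bell_0 = 1 by convention).
Bell_4 through Bell_18: 15, 52, 203, 877, 4140, 21147, 115975, 678570, 4213597, 27644437, 190899322, 1382958545, 10480142147, 82864869804, 682076806159
Sum = 15 + 52 + 203 + 877 + 4140 + 21147 + 115975 + 678570 + 4213597 + 27644437 + 190899322 + 1382958545 + 10480142147 + 82864869804 + 682076806159 = 777028354990.

777028354990


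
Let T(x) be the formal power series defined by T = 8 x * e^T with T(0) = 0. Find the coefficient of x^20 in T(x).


Apply the Lagrange inversion formula: if T = 8 x * phi(T) with phi(t) = e^t, then
[x^n] T = 8^n * (1/n) [t^(n-1)] phi(t)^n = 8^n * (1/n) [t^(n-1)] e^(n t) = 8^n * (1/n) * n^(n-1) / (n-1)! = 8^n * n^(n-1) / n!.
When c = 1 this is the Cayley count of rooted labeled trees on n vertices, divided by n!.
For n = 20: 8^20 * 20^19 / 20! = 1152921504606846976 * 5242880000000000000000000/2432902008176640000 = 36893488147419103232000000000000000/14849255421.

36893488147419103232000000000000000/14849255421


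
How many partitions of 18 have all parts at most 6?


Using the generating function (1-x)^(-1)(1-x^2)^(-1)...(1-x^6)^(-1),
the coefficient of x^18 counts these restricted partitions.
Result = 199

199


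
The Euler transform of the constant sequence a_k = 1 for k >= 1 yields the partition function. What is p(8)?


The Euler transform converts the sequence a_k = 1 into the number of integer partitions.
Using the recurrence or dynamic programming:
p(8) = 22

22


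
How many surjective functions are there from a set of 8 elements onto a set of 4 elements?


By inclusion-exclusion on which target elements are missed, the number of surjections from an n-set onto a k-set is
surj(n, k) = sum_{j=0}^{k} (-1)^j C(k, j) (k - j)^n.
Equivalently surj(n, k) = k! * S(n, k), where S(n, k) is the Stirling number of the second kind.
For n = 8, k = 4:
S(8, 4) = 1701, so
surj = 4! * 1701 = 24 * 1701 = 40824.

40824


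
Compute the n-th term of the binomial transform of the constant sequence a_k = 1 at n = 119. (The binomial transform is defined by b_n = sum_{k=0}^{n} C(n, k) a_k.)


With a_k = 1 for all k, b_n = sum_{k=0}^{n} C(n, k) = 2^n by the binomial theorem.
For n = 119: 2^119 = 664613997892457936451903530140172288.

664613997892457936451903530140172288


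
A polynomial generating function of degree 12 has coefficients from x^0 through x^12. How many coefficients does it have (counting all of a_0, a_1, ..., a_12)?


A polynomial of degree 12 takes the form a_0 + a_1 x + ... + a_12 x^12.
The number of coefficients is 12 + 1 = 13.

13


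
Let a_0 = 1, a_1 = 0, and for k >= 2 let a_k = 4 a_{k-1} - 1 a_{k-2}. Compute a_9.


Iterating the recurrence forward:
a_0 = 1
a_1 = 0
a_2 = 4*0 - 1*1 = -1
a_3 = 4*-1 - 1*0 = -4
a_4 = 4*-4 - 1*-1 = -15
a_5 = 4*-15 - 1*-4 = -56
a_6 = 4*-56 - 1*-15 = -209
a_7 = 4*-209 - 1*-56 = -780
a_8 = 4*-780 - 1*-209 = -2911
a_9 = 4*-2911 - 1*-780 = -10864
So a_9 = -10864.

-10864


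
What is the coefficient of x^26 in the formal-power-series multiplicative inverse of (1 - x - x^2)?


Let the inverse be f(x) = sum_{k>=0} a_k x^k. From f(x) * (1 - x - x^2) = 1 and matching coefficients:
 x^0: a_0 = 1.
 x^1: a_1 - a_0 = 0, so a_1 = 1.
 x^k (k >= 2): a_k - a_{k-1} - a_{k-2} = 0, i.e. a_k = a_{k-1} + a_{k-2}.
This is the Fibonacci-type recurrence shifted so that a_0 = a_1 = 1.
Iterating: a_0=1, a_1=1, a_2=2, a_3=3, a_4=5, a_5=8, a_6=13, a_7=21, a_8=34, a_9=55, ...
a_26 = 196418.

196418


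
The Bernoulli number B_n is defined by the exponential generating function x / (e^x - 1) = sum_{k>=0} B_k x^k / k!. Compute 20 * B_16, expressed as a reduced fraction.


Bernoulli numbers can also be computed recursively via B_0 = 1 and sum_{j=0}^{m} C(m+1, j) B_j = 0 for m >= 1. Odd-index Bernoulli numbers vanish for k >= 3.
Computing B_16 = -3617/510, so 20 * B_16 = 20 * -3617/510 = -7234/51.

-7234/51


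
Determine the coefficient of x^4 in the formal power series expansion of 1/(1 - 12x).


The geometric series identity gives 1/(1 - c x) = sum_{k>=0} c^k x^k, so the coefficient of x^k is c^k.
Here c = 12 and k = 4.
Computing: 12^4 = 20736

20736


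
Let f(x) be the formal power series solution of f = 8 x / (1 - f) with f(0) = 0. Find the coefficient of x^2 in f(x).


Apply Lagrange inversion: f = 8 x * phi(f) with phi(t) = 1/(1 - t), so
[x^n] f = 8^n * (1/n) [t^(n-1)] phi(t)^n = 8^n * (1/n) [t^(n-1)] (1 - t)^(-n) = 8^n * (1/n) C(2n - 2, n - 1) = 8^n * C_{n-1}.
For n = 2: C_1 = C(2, 1) / 2 = 2/2 = 1.
With the 8^2 = 64 factor, the coefficient is 64 * 1 = 64.

64


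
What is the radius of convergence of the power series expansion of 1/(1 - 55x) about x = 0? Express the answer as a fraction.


Expanding 1/(1 - 55x) = sum_{k>=0} 55^k x^k, the series converges when |55x| < 1, i.e., |x| < 1/55.
So the radius of convergence is 1/55 = 1/55.

1/55


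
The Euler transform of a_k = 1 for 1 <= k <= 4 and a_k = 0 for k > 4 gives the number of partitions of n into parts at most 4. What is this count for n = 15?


Partitions of 15 into parts at most 4:
Using generating function (1-x)^(-1)(1-x^2)^(-1)...(1-x^4)^(-1),
the coefficient of x^15 = 54

54


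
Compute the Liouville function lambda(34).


The Liouville function is lambda(k) = (-1)^Omega(k), where Omega(k) counts the prime factors of k with multiplicity.
Factoring: 34 = 2 * 17, so Omega(34) = 2.
lambda(34) = (-1)^2 = 1.

1


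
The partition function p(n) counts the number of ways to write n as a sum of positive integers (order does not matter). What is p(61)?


Using the generating function prod_{k>=1} 1/(1-x^k), we compute p(61).
By dynamic programming over parts 1 through 61:
p(61) = 1121505

1121505


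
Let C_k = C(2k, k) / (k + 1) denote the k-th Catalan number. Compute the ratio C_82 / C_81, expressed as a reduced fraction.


Using C_k = (2k)! / (k! (k+1)!), the ratio C_{k+1}/C_k simplifies to
C_{k+1}/C_k = [(2k+2)! / ((k+1)! (k+2)!)] * [k! (k+1)! / (2k)!]
 = (2k+2)(2k+1) / ((k+1)(k+2)) = 2(2k+1) / (k+2).
For k = 81: 2(2*81 + 1) / (81 + 2) = 326/83 = 326/83.

326/83


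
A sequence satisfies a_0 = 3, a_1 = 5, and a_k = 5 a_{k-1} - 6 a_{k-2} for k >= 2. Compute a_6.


The characteristic equation is t^2 - 5 t + 6 = 0, with roots r_1 = 3 and r_2 = 2 (so c_1 = r_1 + r_2, c_2 = -r_1 r_2 as required).
One can use the closed form a_n = A r_1^n + B r_2^n, but direct iteration is more reliable:
a_0 = 3, a_1 = 5, a_2 = 7, a_3 = 5, a_4 = -17, a_5 = -115, a_6 = -473.
So a_6 = -473.

-473


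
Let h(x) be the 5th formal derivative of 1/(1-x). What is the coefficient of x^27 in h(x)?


Differentiating 5 times: d^5/dx^5 [1/(1-x)] = 5!/(1-x)^6.
The expansion 1/(1-x)^6 = sum_{k>=0} C(k+5, 5) x^k, so the coefficient of x^n in 5!/(1-x)^6 is 5! * C(n+5, 5).
For n = 27: 120 * C(32, 5) = 120 * 201376 = 24165120

24165120


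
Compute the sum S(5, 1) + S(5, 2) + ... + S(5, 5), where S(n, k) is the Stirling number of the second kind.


By definition, S(n, k) counts partitions of an n-set into exactly k nonempty blocks.
Computing row n = 5 for k = 1..5:
S(5, k): 1, 15, 25, 10, 1
Sum = 52. (This equals Bell_5 since the sum runs over all k.)

52


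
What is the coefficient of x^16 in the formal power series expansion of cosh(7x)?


The Maclaurin series is cosh(t) = sum_{m>=0} t^(2m) / (2m)!, so substituting t = 7x, only even powers of x are nonzero, with coefficient of x^(2m) equal to 7^(2m) / (2m)!.
For x^16 the coefficient is 7^16/16! = 33232930569601/20922789888000 = 678223072849/426995712000.

678223072849/426995712000


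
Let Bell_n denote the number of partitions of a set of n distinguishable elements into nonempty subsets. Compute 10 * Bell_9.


Bell_9 can be computed from the Bell triangle or from Dobinski's identity Bell_n = (1/e) * sum_{k>=0} k^n / k!.
Computing Bell_9 = 21147.
Then 10 * 21147 = 211470.

211470


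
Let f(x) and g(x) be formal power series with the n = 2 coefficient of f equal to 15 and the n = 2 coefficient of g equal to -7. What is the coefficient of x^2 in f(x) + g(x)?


Addition of formal power series is termwise.
The coefficient of x^2 in f + g = 15 + -7
= 8

8


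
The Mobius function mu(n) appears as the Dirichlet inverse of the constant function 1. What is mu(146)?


146 = 2 * 73 (all distinct primes).
mu(146) = (-1)^2 = 1

1


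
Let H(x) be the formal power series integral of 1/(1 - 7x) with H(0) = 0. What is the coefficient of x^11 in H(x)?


1/(1 - 7x) = sum_{k>=0} 7^k x^k. Integrating termwise with H(0) = 0:
H(x) = sum_{k>=0} 7^k x^(k+1) / (k+1) = sum_{m>=1} 7^(m-1) x^m / m.
For m = 11: 7^10/11 = 282475249/11 = 282475249/11.

282475249/11


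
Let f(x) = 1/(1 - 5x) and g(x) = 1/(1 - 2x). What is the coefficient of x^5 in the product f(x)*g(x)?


The coefficient of x^n in f*g is the Cauchy product: sum_{k=0}^{n} a^k * b^(n-k).
With a=5, b=2, n=5:
sum_{k=0}^{5} 5^k * 2^(5-k)
= 5187

5187


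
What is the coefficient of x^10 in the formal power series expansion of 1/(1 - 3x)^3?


The general identity 1/(1 - c x)^r = sum_{k>=0} c^k C(k + r - 1, r - 1) x^k follows by substituting y = c x into 1/(1 - y)^r = sum_{k>=0} C(k + r - 1, r - 1) y^k.
For c = 3, r = 3, k = 10:
3^10 * C(12, 2) = 59049 * 66 = 3897234.

3897234


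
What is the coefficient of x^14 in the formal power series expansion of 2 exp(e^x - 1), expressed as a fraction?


exp(e^x - 1) is the exponential generating function for the Bell numbers Bell_k: exp(e^x - 1) = sum_{k>=0} Bell_k x^k / k!.
So the coefficient of x^14 in 2 exp(e^x - 1) is 2 Bell_14 / 14!.
Computing: Bell_14 = 190899322 and 14! = 87178291200, giving
2 * 190899322/87178291200 = 95449661/21794572800.

95449661/21794572800


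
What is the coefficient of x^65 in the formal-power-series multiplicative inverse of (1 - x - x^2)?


Let the inverse be f(x) = sum_{k>=0} a_k x^k. From f(x) * (1 - x - x^2) = 1 and matching coefficients:
 x^0: a_0 = 1.
 x^1: a_1 - a_0 = 0, so a_1 = 1.
 x^k (k >= 2): a_k - a_{k-1} - a_{k-2} = 0, i.e. a_k = a_{k-1} + a_{k-2}.
This is the Fibonacci-type recurrence shifted so that a_0 = a_1 = 1.
Iterating: a_0=1, a_1=1, a_2=2, a_3=3, a_4=5, a_5=8, a_6=13, a_7=21, a_8=34, a_9=55, ...
a_65 = 27777890035288.

27777890035288


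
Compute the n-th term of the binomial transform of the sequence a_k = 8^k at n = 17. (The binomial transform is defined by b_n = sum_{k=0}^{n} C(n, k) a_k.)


With a_k = 8^k, b_n = sum_{k=0}^{n} C(n, k) 8^k = (1 + 8)^n by the binomial theorem.
For n = 17: (1 + 8)^17 = 9^17 = 16677181699666569.

16677181699666569


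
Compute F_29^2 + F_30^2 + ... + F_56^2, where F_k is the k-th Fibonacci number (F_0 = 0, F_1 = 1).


There is a standard identity sum_{k=0}^{N} F_k^2 = F_N * F_{N+1} (proved inductively from the telescoping relation F_k^2 = F_k F_{k+1} - F_{k-1} F_k). Then
sum_{k=29}^{56} F_k^2 = F_56 F_57 - F_28 F_29.
Computing: F_56 = 225851433717, F_57 = 365435296162, F_28 = 317811, F_29 = 514229.
Sum = 225851433717 * 365435296162 - 317811 * 514229 = 82534085568820779861435.

82534085568820779861435


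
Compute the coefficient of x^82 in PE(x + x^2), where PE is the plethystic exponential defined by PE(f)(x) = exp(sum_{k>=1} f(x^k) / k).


With f(x) = x + x^2, the exponent is sum_{k>=1} (x^k + x^(2k)) / k = -ln(1 - x) - ln(1 - x^2). Exponentiating:
PE(x + x^2) = 1 / ((1 - x)(1 - x^2)).
This is the generating function for partitions of n into parts of size 1 or 2. The number of 2's can be any j in 0..41, and the rest are 1's, so
[x^82] = floor(82/2) + 1 = 42.

42


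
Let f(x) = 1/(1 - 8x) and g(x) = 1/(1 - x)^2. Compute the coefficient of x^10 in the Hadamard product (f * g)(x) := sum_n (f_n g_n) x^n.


f has coefficients f_k = 8^k. For g = 1/(1 - x)^2 the coefficient is g_k = C(k + 1, 1) = k + 1. The Hadamard coefficient is (f * g)_k = 8^k * (k + 1).
For k = 10: 8^10 * 11 = 1073741824 * 11 = 11811160064.

11811160064


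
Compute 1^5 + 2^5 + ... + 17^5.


This power sum has a closed form given by Faulhaber's formula
sum_{k=1}^{m} k^p = (1 / (p + 1)) * sum_{j=0}^{p} C(p + 1, j) B_j m^(p + 1 - j),
but for small m direct computation is fastest:
1 + 32 + 243 + 1024 + 3125 + 7776 + 16807 + 32768 + 59049 + 100000 + 161051 + 248832 + 371293 + 537824 + 759375 + 1048576 + 1419857 = 4767633.

4767633


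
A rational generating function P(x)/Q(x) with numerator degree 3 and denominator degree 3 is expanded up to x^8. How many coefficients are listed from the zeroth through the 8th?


Expanding up to x^8 gives the coefficients for x^0, x^1, ..., x^8.
That is 8 + 1 = 9 coefficients in total.

9


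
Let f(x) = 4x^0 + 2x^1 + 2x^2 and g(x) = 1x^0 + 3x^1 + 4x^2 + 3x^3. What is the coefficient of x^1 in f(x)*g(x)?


Cauchy product at x^1:
4*3 + 2*1
= 14

14


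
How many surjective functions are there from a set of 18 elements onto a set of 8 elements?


By inclusion-exclusion on which target elements are missed, the number of surjections from an n-set onto a k-set is
surj(n, k) = sum_{j=0}^{k} (-1)^j C(k, j) (k - j)^n.
Equivalently surj(n, k) = k! * S(n, k), where S(n, k) is the Stirling number of the second kind.
For n = 18, k = 8:
S(18, 8) = 189036065010, so
surj = 8! * 189036065010 = 40320 * 189036065010 = 7621934141203200.

7621934141203200


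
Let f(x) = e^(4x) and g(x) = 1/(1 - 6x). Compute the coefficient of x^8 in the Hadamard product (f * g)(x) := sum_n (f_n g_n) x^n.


Expanding: f_k = 4^k/k! (from e^(4x)) and g_k = 6^k (from 1/(1 - 6x)). So the Hadamard coefficient (f * g)_k = 4^k 6^k / k! = (24)^k / k!.
For k = 8: 24^8/8! = 110075314176/40320 = 95551488/35.

95551488/35


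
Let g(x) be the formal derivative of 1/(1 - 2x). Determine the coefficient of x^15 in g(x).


Differentiate termwise: d/dx sum_{k>=0} 2^k x^k = sum_{k>=1} k 2^k x^(k-1) = sum_{j>=0} (j+1) 2^(j+1) x^j.
Equivalently, d/dx [1/(1 - 2x)] = 2/(1 - 2x)^2.
For j = 15: 16 * 2^16 = 16 * 65536 = 1048576.

1048576


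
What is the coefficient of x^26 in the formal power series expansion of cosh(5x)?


The Maclaurin series is cosh(t) = sum_{m>=0} t^(2m) / (2m)!, so substituting t = 5x, only even powers of x are nonzero, with coefficient of x^(2m) equal to 5^(2m) / (2m)!.
For x^26 the coefficient is 5^26/26! = 1490116119384765625/403291461126605635584000000 = 95367431640625/25810653512102760677376.

95367431640625/25810653512102760677376


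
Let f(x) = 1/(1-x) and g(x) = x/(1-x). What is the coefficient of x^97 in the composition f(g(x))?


First simplify the composition: f(g(x)) = 1/(1 - x/(1-x)) = (1-x)/((1-x) - x) = (1-x)/(1-2x).
Now extract the coefficient. Write (1-x)/(1-2x) = 1/(1-2x) - x/(1-2x).
The coefficient of x^n in 1/(1-2x) is 2^n, and in x/(1-2x) is 2^(n-1) (for n >= 1).
So the coefficient of x^97 is 2^97 - 2^96 = 158456325028528675187087900672 - 79228162514264337593543950336 = 79228162514264337593543950336.

79228162514264337593543950336
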